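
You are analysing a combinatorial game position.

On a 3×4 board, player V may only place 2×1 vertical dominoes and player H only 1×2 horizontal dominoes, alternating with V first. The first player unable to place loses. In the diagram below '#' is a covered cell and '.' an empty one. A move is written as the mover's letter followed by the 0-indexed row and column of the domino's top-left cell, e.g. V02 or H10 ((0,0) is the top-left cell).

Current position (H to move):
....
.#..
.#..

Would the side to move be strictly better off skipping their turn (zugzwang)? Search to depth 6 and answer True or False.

zugzwang(..../.#../.#.., H) = False

ply 1, H at ..../.#../.#.. | H00=-1→##../.#../.#..; H01=-1→.##./.#../.#..; H02=-1→..##/.#../.#..; H12=+1→..../.###/.#..*; H22=-1→..../.#../.###
ply 2, V at ..../.###/.#.. | V00=-1→#.../####/.#..*; V10=-1→..../####/##..
ply 3, H at #.../####/.#.. | H01=+1→###./####/.#..*; H02=+1→#.##/####/.#..; H22=+1→#.../####/.###
ply 4: ###./####/.#.. is terminal -1 (V); from ..../.#../.#.. depth 6
pass branch (V moves first from the same position):
  | ply 1, V at ..../.#../.#.. | V00=-1→#.../##../.#..; V02=+1→..#./.##./.#..*; V03=+1→...#/.#.#/.#..; V10=-1→..../##../##..; V12=+1→..../.##./.##.; V13=+1→..../.#.#/.#.#
  | ply 2, H at ..#./.##./.#.. | H00=-1→###./.##./.#..*; H22=-1→..#./.##./.###
  | ply 3, V at ###./.##./.#.. | V03=+1→####/.###/.#..*; V10=+1→###./###./##..; V13=+1→###./.###/.#.#
  | ply 4, H at ####/.###/.#.. | H22=-1→####/.###/.###*
  | ply 5, V at ####/.###/.### | V10=+1→####/####/####*
  | ply 6: ####/####/#### is terminal -1 (H); from ..../.#../.#.. depth 6
H moving scores +1; H passing scores -1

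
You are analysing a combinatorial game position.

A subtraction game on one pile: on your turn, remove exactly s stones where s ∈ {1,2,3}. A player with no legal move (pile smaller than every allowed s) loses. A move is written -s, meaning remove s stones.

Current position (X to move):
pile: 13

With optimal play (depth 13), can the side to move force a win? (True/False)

X winning at [13]: True

p1 X@[13]: -1[12]+1* -2[11]-1 -3[10]-1
p2 O@[12]: -1[11]-1* -2[10]-1 -3[9]-1
p3 X@[11]: -1[10]-1 -2[9]-1 -3[8]+1*
p4 O@[8]: -1[7]-1* -2[6]-1 -3[5]-1
p5 X@[7]: -1[6]-1 -2[5]-1 -3[4]+1*
p6 O@[4]: -1[3]-1* -2[2]-1 -3[1]-1
p7 X@[3]: -1[2]-1 -2[1]-1 -3[0]+1*
p8 O@[0] terminal -1; root [13] d13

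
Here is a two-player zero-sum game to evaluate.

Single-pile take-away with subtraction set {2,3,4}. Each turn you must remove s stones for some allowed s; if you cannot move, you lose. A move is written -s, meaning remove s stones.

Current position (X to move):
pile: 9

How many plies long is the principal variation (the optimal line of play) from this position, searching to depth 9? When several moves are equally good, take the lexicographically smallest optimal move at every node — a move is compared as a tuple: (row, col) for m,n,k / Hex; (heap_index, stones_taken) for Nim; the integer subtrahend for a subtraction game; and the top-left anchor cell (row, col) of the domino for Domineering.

PV length from [9]: 3 plies

ply 1, X at 9 | -2=+1→7*; -3=+1→6; -4=-1→5
ply 2, O at 7 | -2=-1→5*; -3=-1→4; -4=-1→3
ply 3, X at 5 | -2=-1→3; -3=-1→2; -4=+1→1*
ply 4: 1 is terminal -1 (O); from 9 depth 9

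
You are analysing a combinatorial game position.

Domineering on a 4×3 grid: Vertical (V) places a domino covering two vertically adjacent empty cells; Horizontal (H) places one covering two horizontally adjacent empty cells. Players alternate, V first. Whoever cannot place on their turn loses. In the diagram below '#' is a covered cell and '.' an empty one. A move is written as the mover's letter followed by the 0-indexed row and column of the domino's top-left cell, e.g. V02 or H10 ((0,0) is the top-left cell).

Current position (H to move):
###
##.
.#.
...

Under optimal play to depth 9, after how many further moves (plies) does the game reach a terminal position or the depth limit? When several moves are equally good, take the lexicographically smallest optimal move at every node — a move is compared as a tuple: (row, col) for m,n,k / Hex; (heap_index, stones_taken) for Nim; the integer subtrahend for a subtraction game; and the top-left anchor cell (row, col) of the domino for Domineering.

p1 H@[###/##./.#./...]: H30[###/##./.#./##.]-1* H31[###/##./.#./.##]-1
p2 V@[###/##./.#./##.]: V12[###/###/.##/##.]+1* V22[###/##./.##/###]+1
p3 H@[###/###/.##/##.] terminal -1; root [###/##./.#./...] d9

PV length from [###/##./.#./...]: 2 plies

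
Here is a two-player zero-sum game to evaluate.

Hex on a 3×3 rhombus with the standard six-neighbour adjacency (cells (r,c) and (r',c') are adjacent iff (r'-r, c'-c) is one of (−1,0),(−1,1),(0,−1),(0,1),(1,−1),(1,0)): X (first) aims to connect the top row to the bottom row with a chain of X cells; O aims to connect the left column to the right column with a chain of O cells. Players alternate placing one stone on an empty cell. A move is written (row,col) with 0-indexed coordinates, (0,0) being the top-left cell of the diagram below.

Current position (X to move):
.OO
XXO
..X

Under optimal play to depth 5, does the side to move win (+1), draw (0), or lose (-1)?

[.OO/XXO/..X] X move#1: (0,0):+1/XOO/XXO/..X*, (2,0):-1/.OO/XXO/X.X, (2,1):-1/.OO/XXO/.XX
[XOO/XXO/..X] O move#2: (2,0):-1/XOO/XXO/O.X*, (2,1):-1/XOO/XXO/.OX
[XOO/XXO/O.X] X move#3: (2,1):+1/XOO/XXO/OXX*
[XOO/XXO/OXX] end (terminal -1, O#4); searched .OO/XXO/..X to 5

value(.OO/XXO/..X, X) = +1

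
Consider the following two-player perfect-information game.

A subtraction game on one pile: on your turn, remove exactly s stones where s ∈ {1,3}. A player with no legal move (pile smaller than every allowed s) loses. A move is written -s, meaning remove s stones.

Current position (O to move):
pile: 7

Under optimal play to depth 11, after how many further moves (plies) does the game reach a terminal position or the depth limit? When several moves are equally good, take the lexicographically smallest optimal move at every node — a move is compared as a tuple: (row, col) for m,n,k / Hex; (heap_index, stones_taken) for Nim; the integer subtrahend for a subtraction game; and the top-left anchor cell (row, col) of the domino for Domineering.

ply 1, O at 7 | -1=+1→6*; -3=+1→4
ply 2, X at 6 | -1=-1→5*; -3=-1→3
ply 3, O at 5 | -1=+1→4*; -3=+1→2
ply 4, X at 4 | -1=-1→3*; -3=-1→1
ply 5, O at 3 | -1=+1→2*; -3=+1→0
ply 6, X at 2 | -1=-1→1*
ply 7, O at 1 | -1=+1→0*
ply 8: 0 is terminal -1 (X); from 7 depth 11

PV length from [7]: 7 plies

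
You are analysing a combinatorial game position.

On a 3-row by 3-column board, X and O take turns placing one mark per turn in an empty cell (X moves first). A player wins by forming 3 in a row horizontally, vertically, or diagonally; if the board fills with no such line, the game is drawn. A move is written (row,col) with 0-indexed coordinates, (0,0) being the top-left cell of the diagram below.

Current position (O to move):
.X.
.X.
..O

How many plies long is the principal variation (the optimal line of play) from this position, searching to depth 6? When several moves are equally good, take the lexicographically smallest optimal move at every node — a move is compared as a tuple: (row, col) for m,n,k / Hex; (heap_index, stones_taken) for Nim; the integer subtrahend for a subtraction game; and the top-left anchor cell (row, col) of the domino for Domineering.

PV length from [.X./.X./..O]: 6 plies

p1 O@[.X./.X./..O]: (0,0)[OX./.X./..O]-1 (0,2)[.XO/.X./..O]-1 (1,0)[.X./OX./..O]-1 (1,2)[.X./.XO/..O]-1 (2,0)[.X./.X./O.O]-1 (2,1)[.X./.X./.OO]+0*
p2 X@[.X./.X./.OO]: (0,0)[XX./.X./.OO]-1 (0,2)[.XX/.X./.OO]-1 (1,0)[.X./XX./.OO]-1 (1,2)[.X./.XX/.OO]-1 (2,0)[.X./.X./XOO]+0*
p3 O@[.X./.X./XOO]: (0,0)[OX./.X./XOO]-1 (0,2)[.XO/.X./XOO]+0* (1,0)[.X./OX./XOO]-1 (1,2)[.X./.XO/XOO]-1
p4 X@[.XO/.X./XOO]: (0,0)[XXO/.X./XOO]-1 (1,0)[.XO/XX./XOO]-1 (1,2)[.XO/.XX/XOO]+0*
p5 O@[.XO/.XX/XOO]: (0,0)[OXO/.XX/XOO]-1 (1,0)[.XO/OXX/XOO]+0*
p6 X@[.XO/OXX/XOO]: (0,0)[XXO/OXX/XOO]+0*
p7 O@[XXO/OXX/XOO] terminal +0; root [.X./.X./..O] d6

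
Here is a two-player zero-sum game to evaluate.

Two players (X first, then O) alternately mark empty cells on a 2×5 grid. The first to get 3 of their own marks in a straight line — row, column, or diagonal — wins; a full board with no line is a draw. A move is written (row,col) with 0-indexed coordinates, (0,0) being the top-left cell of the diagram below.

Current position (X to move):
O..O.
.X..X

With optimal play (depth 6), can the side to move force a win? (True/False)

X winning at [O..O./.X..X]: True

p1 X@[O..O./.X..X]: (0,1)[OX.O./.X..X]+0 (0,2)[O.XO./.X..X]+0 (0,4)[O..OX/.X..X]+0 (1,0)[O..O./XX..X]+0 (1,2)[O..O./.XX.X]+1* (1,3)[O..O./.X.XX]+0
p2 O@[O..O./.XX.X]: (0,1)[OO.O./.XX.X]-1* (0,2)[O.OO./.XX.X]-1 (0,4)[O..OO/.XX.X]-1 (1,0)[O..O./OXX.X]-1 (1,3)[O..O./.XXOX]-1
p3 X@[OO.O./.XX.X]: (0,2)[OOXO./.XX.X]+1* (0,4)[OO.OX/.XX.X]-1 (1,0)[OO.O./XXX.X]+1 (1,3)[OO.O./.XXXX]+1
p4 O@[OOXO./.XX.X]: (0,4)[OOXOO/.XX.X]-1* (1,0)[OOXO./OXX.X]-1 (1,3)[OOXO./.XXOX]-1
p5 X@[OOXOO/.XX.X]: (1,0)[OOXOO/XXX.X]+1* (1,3)[OOXOO/.XXXX]+1
p6 O@[OOXOO/XXX.X] terminal -1; root [O..O./.X..X] d6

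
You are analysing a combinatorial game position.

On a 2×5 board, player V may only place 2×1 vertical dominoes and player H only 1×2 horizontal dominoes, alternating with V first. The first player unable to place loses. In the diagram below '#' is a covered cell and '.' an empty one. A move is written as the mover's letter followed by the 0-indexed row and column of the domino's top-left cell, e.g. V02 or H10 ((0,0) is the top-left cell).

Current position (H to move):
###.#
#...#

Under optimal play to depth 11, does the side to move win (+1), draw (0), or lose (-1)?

[###.#/#...#] H move#1: H11:-1/###.#/###.#, H12:+1/###.#/#.###*
[###.#/#.###] end (terminal -1, V#2); searched ###.#/#...# to 11

value(###.#/#...#, H) = +1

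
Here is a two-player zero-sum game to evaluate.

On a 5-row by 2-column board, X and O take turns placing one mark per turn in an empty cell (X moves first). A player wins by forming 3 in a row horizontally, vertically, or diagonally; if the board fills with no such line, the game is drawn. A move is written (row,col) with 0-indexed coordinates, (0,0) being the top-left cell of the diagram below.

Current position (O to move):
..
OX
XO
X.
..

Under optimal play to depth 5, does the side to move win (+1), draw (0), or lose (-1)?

value(../OX/XO/X./.., O) = 0

ply 1, O at ../OX/XO/X./.. | (0,0)=-1→O./OX/XO/X./..; (0,1)=-1→.O/OX/XO/X./..; (3,1)=-1→../OX/XO/XO/..; (4,0)=+0→../OX/XO/X./O.*; (4,1)=-1→../OX/XO/X./.O
ply 2, X at ../OX/XO/X./O. | (0,0)=+0→X./OX/XO/X./O.*; (0,1)=+0→.X/OX/XO/X./O.; (3,1)=+0→../OX/XO/XX/O.; (4,1)=+0→../OX/XO/X./OX
ply 3, O at X./OX/XO/X./O. | (0,1)=+0→XO/OX/XO/X./O.*; (3,1)=+0→X./OX/XO/XO/O.; (4,1)=+0→X./OX/XO/X./OO
ply 4, X at XO/OX/XO/X./O. | (3,1)=+0→XO/OX/XO/XX/O.*; (4,1)=+0→XO/OX/XO/X./OX
ply 5, O at XO/OX/XO/XX/O. | (4,1)=+0→XO/OX/XO/XX/OO*
ply 6: XO/OX/XO/XX/OO is terminal +0 (X); from ../OX/XO/X./.. depth 5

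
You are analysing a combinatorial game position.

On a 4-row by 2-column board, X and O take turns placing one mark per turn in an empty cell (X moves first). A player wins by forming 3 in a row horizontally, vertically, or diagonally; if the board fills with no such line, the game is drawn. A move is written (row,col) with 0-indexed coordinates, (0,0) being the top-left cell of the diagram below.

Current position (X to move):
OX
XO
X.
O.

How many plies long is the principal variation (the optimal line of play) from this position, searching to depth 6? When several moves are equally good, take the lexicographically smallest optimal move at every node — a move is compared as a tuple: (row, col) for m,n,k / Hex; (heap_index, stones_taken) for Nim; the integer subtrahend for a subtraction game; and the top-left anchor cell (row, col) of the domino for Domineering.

PV length from [OX/XO/X./O.]: 2 plies

p1 X@[OX/XO/X./O.]: (2,1)[OX/XO/XX/O.]+0* (3,1)[OX/XO/X./OX]+0
p2 O@[OX/XO/XX/O.]: (3,1)[OX/XO/XX/OO]+0*
p3 X@[OX/XO/XX/OO] terminal +0; root [OX/XO/X./O.] d6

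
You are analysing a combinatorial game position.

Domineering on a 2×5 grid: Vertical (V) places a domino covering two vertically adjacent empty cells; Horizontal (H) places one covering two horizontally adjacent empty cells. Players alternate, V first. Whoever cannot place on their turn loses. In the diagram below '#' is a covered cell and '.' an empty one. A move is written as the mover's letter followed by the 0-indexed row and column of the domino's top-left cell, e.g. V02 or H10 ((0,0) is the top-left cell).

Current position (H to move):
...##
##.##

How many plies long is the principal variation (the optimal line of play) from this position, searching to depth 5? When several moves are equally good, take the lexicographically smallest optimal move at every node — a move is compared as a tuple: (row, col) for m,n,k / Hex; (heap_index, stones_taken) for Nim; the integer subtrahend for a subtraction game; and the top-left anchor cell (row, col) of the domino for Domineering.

PV length from [...##/##.##]: 1 ply

[...##/##.##] H move#1: H00:-1/##.##/##.##, H01:+1/.####/##.##*
[.####/##.##] end (terminal -1, V#2); searched ...##/##.## to 5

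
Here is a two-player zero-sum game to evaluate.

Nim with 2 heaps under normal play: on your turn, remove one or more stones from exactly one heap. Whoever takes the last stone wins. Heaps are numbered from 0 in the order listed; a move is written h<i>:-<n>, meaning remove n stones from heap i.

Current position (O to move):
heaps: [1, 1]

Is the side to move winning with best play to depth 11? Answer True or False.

O winning at [(1,1)]: False

[(1,1)] O move#1: h0:-1:-1/(0,1)*, h1:-1:-1/(1,0)
[(0,1)] X move#2: h1:-1:+1/(0,0)*
[(0,0)] end (terminal -1, O#3); searched (1,1) to 11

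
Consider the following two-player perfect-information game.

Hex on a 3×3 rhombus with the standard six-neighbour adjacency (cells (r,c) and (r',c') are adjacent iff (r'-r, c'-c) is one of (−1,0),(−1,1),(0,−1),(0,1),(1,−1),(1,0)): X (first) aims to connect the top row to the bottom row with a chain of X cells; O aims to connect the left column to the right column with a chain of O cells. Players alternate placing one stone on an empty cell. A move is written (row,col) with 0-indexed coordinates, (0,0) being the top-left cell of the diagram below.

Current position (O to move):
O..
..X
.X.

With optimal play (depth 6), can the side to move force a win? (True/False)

O winning at [O../..X/.X.]: True

ply 1, O at O../..X/.X. | (0,1)=-1→OO./..X/.X.; (0,2)=+1→O.O/..X/.X.*; (1,0)=-1→O../O.X/.X.; (1,1)=-1→O../.OX/.X.; (2,0)=-1→O../..X/OX.; (2,2)=-1→O../..X/.XO
ply 2, X at O.O/..X/.X. | (0,1)=-1→OXO/..X/.X.*; (1,0)=-1→O.O/X.X/.X.; (1,1)=-1→O.O/.XX/.X.; (2,0)=-1→O.O/..X/XX.; (2,2)=-1→O.O/..X/.XX
ply 3, O at OXO/..X/.X. | (1,0)=-1→OXO/O.X/.X.; (1,1)=+1→OXO/.OX/.X.*; (2,0)=-1→OXO/..X/OX.; (2,2)=-1→OXO/..X/.XO
ply 4, X at OXO/.OX/.X. | (1,0)=-1→OXO/XOX/.X.*; (2,0)=-1→OXO/.OX/XX.; (2,2)=-1→OXO/.OX/.XX
ply 5, O at OXO/XOX/.X. | (2,0)=+1→OXO/XOX/OX.*; (2,2)=-1→OXO/XOX/.XO
ply 6: OXO/XOX/OX. is terminal -1 (X); from O../..X/.X. depth 6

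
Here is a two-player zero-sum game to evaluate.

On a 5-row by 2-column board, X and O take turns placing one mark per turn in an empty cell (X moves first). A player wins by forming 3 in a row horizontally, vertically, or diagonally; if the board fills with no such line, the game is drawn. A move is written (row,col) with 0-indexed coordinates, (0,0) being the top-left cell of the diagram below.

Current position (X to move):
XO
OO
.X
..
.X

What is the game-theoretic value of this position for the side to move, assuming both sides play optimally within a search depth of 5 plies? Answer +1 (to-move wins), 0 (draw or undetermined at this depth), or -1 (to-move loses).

ply 1, X at XO/OO/.X/../.X | (2,0)=+0→XO/OO/XX/../.X; (3,0)=+0→XO/OO/.X/X./.X; (3,1)=+1→XO/OO/.X/.X/.X*; (4,0)=+0→XO/OO/.X/../XX
ply 2: XO/OO/.X/.X/.X is terminal -1 (O); from XO/OO/.X/../.X depth 5

value(XO/OO/.X/../.X, X) = +1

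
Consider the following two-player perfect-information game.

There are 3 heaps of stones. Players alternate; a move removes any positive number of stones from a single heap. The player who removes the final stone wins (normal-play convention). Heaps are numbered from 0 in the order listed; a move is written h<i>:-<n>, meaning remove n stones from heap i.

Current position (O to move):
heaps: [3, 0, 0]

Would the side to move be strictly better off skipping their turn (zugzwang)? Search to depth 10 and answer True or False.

zugzwang((3,0,0), O) = False

ply 1, O at (3,0,0) | h0:-1=-1→(2,0,0); h0:-2=-1→(1,0,0); h0:-3=+1→(0,0,0)*
ply 2: (0,0,0) is terminal -1 (X); from (3,0,0) depth 10
suppose O passes — search the same position with X to move:
pass> ply 1, X at (3,0,0) | h0:-1=-1→(2,0,0); h0:-2=-1→(1,0,0); h0:-3=+1→(0,0,0)*
pass> ply 2: (0,0,0) is terminal -1 (O); from (3,0,0) depth 10
for O: play +1, pass -1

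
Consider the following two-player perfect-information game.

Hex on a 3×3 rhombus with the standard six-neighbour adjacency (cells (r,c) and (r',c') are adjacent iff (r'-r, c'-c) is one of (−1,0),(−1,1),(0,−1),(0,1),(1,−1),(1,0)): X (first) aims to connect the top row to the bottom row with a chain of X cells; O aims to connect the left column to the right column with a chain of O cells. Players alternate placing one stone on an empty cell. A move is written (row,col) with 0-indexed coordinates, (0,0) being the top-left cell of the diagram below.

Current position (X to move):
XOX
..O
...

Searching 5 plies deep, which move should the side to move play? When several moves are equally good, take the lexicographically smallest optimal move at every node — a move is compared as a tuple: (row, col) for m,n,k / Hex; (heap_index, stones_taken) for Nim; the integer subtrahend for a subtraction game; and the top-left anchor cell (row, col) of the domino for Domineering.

X's best at [XOX/..O/...]: (1,1)

ply 1, X at XOX/..O/... | (1,0)=-1→XOX/X.O/...; (1,1)=+1→XOX/.XO/...*; (2,0)=+1→XOX/..O/X..; (2,1)=-1→XOX/..O/.X.; (2,2)=-1→XOX/..O/..X
ply 2, O at XOX/.XO/... | (1,0)=-1→XOX/OXO/...*; (2,0)=-1→XOX/.XO/O..; (2,1)=-1→XOX/.XO/.O.; (2,2)=-1→XOX/.XO/..O
ply 3, X at XOX/OXO/... | (2,0)=+1→XOX/OXO/X..*; (2,1)=+1→XOX/OXO/.X.; (2,2)=+1→XOX/OXO/..X
ply 4: XOX/OXO/X.. is terminal -1 (O); from XOX/..O/... depth 5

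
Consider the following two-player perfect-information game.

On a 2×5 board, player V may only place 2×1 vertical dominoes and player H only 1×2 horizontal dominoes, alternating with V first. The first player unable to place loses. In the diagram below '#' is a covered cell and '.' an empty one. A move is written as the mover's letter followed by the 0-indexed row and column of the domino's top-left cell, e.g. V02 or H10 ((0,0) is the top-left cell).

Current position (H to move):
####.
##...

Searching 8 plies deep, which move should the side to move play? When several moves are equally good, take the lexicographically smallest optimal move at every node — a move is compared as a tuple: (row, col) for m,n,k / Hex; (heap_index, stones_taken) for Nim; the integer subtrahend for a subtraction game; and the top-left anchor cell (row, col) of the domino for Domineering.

H's best at [####./##...]: H13

[####./##...] H move#1: H12:-1/####./####., H13:+1/####./##.##*
[####./##.##] end (terminal -1, V#2); searched ####./##... to 8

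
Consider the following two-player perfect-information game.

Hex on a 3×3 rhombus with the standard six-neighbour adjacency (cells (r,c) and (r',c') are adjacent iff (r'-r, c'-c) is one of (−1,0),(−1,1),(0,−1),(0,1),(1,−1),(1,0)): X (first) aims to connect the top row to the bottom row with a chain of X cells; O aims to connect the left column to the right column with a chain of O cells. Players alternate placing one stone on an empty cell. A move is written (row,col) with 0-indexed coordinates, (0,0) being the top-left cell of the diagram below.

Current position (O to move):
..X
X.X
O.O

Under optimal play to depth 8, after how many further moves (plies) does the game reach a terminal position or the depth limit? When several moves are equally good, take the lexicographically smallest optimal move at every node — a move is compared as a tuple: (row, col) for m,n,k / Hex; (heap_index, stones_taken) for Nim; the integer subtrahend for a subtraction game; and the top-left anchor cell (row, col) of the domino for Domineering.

[..X/X.X/O.O] O move#1: (0,0):-1/O.X/X.X/O.O, (0,1):-1/.OX/X.X/O.O, (1,1):-1/..X/XOX/O.O, (2,1):+1/..X/X.X/OOO*
[..X/X.X/OOO] end (terminal -1, X#2); searched ..X/X.X/O.O to 8

PV length from [..X/X.X/O.O]: 1 ply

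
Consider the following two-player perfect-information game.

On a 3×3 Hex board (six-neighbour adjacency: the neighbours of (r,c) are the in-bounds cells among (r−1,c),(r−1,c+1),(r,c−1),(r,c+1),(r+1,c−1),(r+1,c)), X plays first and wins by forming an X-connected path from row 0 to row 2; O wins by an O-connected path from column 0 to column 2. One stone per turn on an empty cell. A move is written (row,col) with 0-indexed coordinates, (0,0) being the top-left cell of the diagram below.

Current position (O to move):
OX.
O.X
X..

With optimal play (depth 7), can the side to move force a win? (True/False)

ply 1, O at OX./O.X/X.. | (0,2)=-1→OXO/O.X/X..*; (1,1)=-1→OX./OOX/X..; (2,1)=-1→OX./O.X/XO.; (2,2)=-1→OX./O.X/X.O
ply 2, X at OXO/O.X/X.. | (1,1)=+1→OXO/OXX/X..*; (2,1)=-1→OXO/O.X/XX.; (2,2)=-1→OXO/O.X/X.X
ply 3: OXO/OXX/X.. is terminal -1 (O); from OX./O.X/X.. depth 7

O winning at [OX./O.X/X..]: False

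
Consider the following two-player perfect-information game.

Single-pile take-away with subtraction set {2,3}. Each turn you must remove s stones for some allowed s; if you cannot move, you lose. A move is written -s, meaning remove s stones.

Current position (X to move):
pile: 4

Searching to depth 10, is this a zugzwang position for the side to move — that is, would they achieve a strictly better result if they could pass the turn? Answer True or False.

zugzwang(4, X) = False

ply 1, X at 4 | -2=-1→2; -3=+1→1*
ply 2: 1 is terminal -1 (O); from 4 depth 10
suppose X passes — search the same position with O to move:
pass> ply 1, O at 4 | -2=-1→2; -3=+1→1*
pass> ply 2: 1 is terminal -1 (X); from 4 depth 10
for X: play +1, pass -1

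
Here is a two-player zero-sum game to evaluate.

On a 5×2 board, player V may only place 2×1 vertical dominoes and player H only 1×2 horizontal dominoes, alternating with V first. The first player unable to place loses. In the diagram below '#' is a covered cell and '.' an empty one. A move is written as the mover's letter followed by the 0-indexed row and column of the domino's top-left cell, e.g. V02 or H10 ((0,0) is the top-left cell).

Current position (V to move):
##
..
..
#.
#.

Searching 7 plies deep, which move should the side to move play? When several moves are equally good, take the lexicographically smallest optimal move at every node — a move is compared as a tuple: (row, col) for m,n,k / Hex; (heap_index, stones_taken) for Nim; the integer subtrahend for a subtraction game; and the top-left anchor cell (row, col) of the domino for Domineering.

V's best at [##/../../#./#.]: V10

ply 1, V at ##/../../#./#. | V10=+1→##/#./#./#./#.*; V11=+1→##/.#/.#/#./#.; V21=-1→##/../.#/##/#.; V31=-1→##/../../##/##
ply 2: ##/#./#./#./#. is terminal -1 (H); from ##/../../#./#. depth 7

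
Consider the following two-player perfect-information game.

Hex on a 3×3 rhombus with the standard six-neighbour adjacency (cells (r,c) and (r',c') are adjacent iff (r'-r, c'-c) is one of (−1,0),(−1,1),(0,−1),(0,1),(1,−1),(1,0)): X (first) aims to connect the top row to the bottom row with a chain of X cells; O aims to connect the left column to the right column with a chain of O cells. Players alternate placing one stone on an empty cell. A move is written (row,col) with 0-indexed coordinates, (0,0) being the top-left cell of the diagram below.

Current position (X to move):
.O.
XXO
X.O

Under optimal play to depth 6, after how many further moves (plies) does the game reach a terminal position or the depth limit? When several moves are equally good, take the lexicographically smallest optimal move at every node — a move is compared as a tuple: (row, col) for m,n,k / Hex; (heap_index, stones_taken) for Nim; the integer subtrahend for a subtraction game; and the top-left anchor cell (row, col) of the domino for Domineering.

PV length from [.O./XXO/X.O]: 1 ply

p1 X@[.O./XXO/X.O]: (0,0)[XO./XXO/X.O]+1* (0,2)[.OX/XXO/X.O]+1 (2,1)[.O./XXO/XXO]+1
p2 O@[XO./XXO/X.O] terminal -1; root [.O./XXO/X.O] d6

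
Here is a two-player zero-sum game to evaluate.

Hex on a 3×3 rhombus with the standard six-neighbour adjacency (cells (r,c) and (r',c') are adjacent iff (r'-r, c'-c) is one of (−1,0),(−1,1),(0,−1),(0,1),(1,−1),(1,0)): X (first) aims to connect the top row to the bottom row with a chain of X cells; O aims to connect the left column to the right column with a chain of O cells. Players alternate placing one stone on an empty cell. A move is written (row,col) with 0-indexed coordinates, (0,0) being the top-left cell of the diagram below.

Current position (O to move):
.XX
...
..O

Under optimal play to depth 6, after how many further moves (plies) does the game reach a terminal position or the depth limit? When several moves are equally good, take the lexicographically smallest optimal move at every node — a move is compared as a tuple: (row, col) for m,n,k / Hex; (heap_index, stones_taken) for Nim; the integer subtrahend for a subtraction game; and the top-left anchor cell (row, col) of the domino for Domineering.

PV length from [.XX/.../..O]: 5 plies

[.XX/.../..O] O move#1: (0,0):-1/OXX/.../..O, (1,0):-1/.XX/O../..O, (1,1):+1/.XX/.O./..O*, (1,2):-1/.XX/..O/..O, (2,0):-1/.XX/.../O.O, (2,1):-1/.XX/.../.OO
[.XX/.O./..O] X move#2: (0,0):-1/XXX/.O./..O*, (1,0):-1/.XX/XO./..O, (1,2):-1/.XX/.OX/..O, (2,0):-1/.XX/.O./X.O, (2,1):-1/.XX/.O./.XO
[XXX/.O./..O] O move#3: (1,0):+1/XXX/OO./..O*, (1,2):+1/XXX/.OO/..O, (2,0):+1/XXX/.O./O.O, (2,1):+1/XXX/.O./.OO
[XXX/OO./..O] X move#4: (1,2):-1/XXX/OOX/..O*, (2,0):-1/XXX/OO./X.O, (2,1):-1/XXX/OO./.XO
[XXX/OOX/..O] O move#5: (2,0):-1/XXX/OOX/O.O, (2,1):+1/XXX/OOX/.OO*
[XXX/OOX/.OO] end (terminal -1, X#6); searched .XX/.../..O to 6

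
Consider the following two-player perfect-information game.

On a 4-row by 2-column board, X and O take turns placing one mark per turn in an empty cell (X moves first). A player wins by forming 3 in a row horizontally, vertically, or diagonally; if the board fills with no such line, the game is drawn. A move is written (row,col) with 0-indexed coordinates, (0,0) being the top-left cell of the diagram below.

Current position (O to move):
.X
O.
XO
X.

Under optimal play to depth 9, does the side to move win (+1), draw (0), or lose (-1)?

[.X/O./XO/X.] O move#1: (0,0):+0/OX/O./XO/X.*, (1,1):+0/.X/OO/XO/X., (3,1):+0/.X/O./XO/XO
[OX/O./XO/X.] X move#2: (1,1):+0/OX/OX/XO/X.*, (3,1):+0/OX/O./XO/XX
[OX/OX/XO/X.] O move#3: (3,1):+0/OX/OX/XO/XO*
[OX/OX/XO/XO] end (terminal +0, X#4); searched .X/O./XO/X. to 9

value(.X/O./XO/X., O) = 0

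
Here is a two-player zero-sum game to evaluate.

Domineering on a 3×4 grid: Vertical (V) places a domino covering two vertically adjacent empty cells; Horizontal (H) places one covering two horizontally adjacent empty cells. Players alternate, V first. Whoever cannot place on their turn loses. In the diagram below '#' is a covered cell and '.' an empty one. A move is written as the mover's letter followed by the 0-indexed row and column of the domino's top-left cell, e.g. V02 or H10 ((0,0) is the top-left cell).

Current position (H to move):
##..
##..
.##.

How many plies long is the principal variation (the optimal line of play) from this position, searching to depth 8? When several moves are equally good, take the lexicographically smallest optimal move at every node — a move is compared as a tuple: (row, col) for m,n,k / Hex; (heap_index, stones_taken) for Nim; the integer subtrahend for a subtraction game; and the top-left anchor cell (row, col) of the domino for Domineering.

PV length from [##../##../.##.]: 1 ply

[##../##../.##.] H move#1: H02:-1/####/##../.##., H12:+1/##../####/.##.*
[##../####/.##.] end (terminal -1, V#2); searched ##../##../.##. to 8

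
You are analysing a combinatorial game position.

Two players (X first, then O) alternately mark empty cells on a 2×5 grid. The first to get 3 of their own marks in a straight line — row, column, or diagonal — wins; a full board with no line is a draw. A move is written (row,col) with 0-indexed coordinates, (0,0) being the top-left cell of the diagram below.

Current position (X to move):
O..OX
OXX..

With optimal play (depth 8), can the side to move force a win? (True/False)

X winning at [O..OX/OXX..]: True

ply 1, X at O..OX/OXX.. | (0,1)=+0→OX.OX/OXX..; (0,2)=+0→O.XOX/OXX..; (1,3)=+1→O..OX/OXXX.*; (1,4)=+0→O..OX/OXX.X
ply 2: O..OX/OXXX. is terminal -1 (O); from O..OX/OXX.. depth 8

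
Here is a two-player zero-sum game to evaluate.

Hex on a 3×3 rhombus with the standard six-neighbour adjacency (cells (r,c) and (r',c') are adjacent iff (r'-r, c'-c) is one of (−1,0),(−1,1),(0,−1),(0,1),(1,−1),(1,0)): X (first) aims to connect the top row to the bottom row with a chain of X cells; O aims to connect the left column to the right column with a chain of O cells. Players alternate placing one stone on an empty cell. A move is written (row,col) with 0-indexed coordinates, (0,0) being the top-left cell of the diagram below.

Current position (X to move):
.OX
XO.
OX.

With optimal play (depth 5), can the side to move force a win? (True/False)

p1 X@[.OX/XO./OX.]: (0,0)[XOX/XO./OX.]-1 (1,2)[.OX/XOX/OX.]+1* (2,2)[.OX/XO./OXX]-1
p2 O@[.OX/XOX/OX.] terminal -1; root [.OX/XO./OX.] d5

X winning at [.OX/XO./OX.]: True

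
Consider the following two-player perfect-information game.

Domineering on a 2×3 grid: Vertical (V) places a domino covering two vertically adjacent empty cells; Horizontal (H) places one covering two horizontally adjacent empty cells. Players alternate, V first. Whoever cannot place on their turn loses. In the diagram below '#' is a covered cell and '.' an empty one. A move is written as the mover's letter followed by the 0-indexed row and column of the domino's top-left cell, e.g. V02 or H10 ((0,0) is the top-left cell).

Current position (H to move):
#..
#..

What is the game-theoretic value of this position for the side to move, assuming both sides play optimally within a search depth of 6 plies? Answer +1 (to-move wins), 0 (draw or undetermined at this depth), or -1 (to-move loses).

ply 1, H at #../#.. | H01=+1→###/#..*; H11=+1→#../###
ply 2: ###/#.. is terminal -1 (V); from #../#.. depth 6

value(#../#.., H) = +1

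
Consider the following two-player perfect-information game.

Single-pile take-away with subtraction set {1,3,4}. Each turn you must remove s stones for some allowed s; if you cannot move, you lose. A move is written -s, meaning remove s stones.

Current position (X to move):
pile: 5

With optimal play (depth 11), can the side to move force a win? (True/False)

p1 X@[5]: -1[4]-1 -3[2]+1* -4[1]-1
p2 O@[2]: -1[1]-1*
p3 X@[1]: -1[0]+1*
p4 O@[0] terminal -1; root [5] d11

X winning at [5]: True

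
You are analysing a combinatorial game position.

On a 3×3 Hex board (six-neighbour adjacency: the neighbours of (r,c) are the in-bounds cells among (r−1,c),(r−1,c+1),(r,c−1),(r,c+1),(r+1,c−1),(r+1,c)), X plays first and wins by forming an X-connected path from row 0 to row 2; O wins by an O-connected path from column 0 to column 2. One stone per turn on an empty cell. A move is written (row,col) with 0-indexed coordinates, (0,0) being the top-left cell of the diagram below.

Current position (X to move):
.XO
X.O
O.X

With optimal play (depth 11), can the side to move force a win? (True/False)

p1 X@[.XO/X.O/O.X]: (0,0)[XXO/X.O/O.X]-1* (1,1)[.XO/XXO/O.X]-1 (2,1)[.XO/X.O/OXX]-1
p2 O@[XXO/X.O/O.X]: (1,1)[XXO/XOO/O.X]+1* (2,1)[XXO/X.O/OOX]+1
p3 X@[XXO/XOO/O.X] terminal -1; root [.XO/X.O/O.X] d11

X winning at [.XO/X.O/O.X]: False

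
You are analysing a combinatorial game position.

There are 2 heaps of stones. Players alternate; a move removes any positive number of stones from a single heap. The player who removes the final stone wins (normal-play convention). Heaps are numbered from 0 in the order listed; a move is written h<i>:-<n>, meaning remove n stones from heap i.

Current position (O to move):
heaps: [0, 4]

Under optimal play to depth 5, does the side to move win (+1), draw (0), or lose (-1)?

ply 1, O at (0,4) | h1:-1=-1→(0,3); h1:-2=-1→(0,2); h1:-3=-1→(0,1); h1:-4=+1→(0,0)*
ply 2: (0,0) is terminal -1 (X); from (0,4) depth 5

value((0,4), O) = +1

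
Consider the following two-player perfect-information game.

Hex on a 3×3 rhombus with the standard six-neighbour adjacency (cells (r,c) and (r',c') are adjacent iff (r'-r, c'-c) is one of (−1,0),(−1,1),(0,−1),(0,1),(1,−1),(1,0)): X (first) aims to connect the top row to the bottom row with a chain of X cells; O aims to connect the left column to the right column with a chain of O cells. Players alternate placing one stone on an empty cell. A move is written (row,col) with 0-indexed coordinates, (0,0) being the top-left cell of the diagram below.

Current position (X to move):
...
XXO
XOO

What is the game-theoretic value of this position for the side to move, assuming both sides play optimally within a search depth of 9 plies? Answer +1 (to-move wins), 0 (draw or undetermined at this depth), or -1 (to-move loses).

[.../XXO/XOO] X move#1: (0,0):+1/X../XXO/XOO*, (0,1):+1/.X./XXO/XOO, (0,2):+1/..X/XXO/XOO
[X../XXO/XOO] end (terminal -1, O#2); searched .../XXO/XOO to 9

value(.../XXO/XOO, X) = +1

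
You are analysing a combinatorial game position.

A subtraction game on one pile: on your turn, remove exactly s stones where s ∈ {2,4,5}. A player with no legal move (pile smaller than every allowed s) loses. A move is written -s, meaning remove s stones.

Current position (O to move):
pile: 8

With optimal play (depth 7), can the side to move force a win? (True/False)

ply 1, O at 8 | -2=-1→6*; -4=-1→4; -5=-1→3
ply 2, X at 6 | -2=-1→4; -4=-1→2; -5=+1→1*
ply 3: 1 is terminal -1 (O); from 8 depth 7

O winning at [8]: False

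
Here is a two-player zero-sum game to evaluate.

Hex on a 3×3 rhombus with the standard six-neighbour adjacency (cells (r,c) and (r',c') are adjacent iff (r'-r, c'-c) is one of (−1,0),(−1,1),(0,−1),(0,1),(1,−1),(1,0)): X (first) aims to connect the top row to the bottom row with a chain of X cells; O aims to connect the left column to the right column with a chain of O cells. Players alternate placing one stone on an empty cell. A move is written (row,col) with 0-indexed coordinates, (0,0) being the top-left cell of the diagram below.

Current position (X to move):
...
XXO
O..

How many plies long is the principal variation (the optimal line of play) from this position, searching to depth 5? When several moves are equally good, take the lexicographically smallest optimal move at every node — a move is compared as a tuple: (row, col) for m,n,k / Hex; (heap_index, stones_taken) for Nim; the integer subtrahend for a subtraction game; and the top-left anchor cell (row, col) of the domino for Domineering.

PV length from [.../XXO/O..]: 3 plies

[.../XXO/O..] X move#1: (0,0):-1/X../XXO/O.., (0,1):-1/.X./XXO/O.., (0,2):-1/..X/XXO/O.., (2,1):+1/.../XXO/OX.*, (2,2):-1/.../XXO/O.X
[.../XXO/OX.] O move#2: (0,0):-1/O../XXO/OX.*, (0,1):-1/.O./XXO/OX., (0,2):-1/..O/XXO/OX., (2,2):-1/.../XXO/OXO
[O../XXO/OX.] X move#3: (0,1):+1/OX./XXO/OX.*, (0,2):+1/O.X/XXO/OX., (2,2):+1/O../XXO/OXX
[OX./XXO/OX.] end (terminal -1, O#4); searched .../XXO/O.. to 5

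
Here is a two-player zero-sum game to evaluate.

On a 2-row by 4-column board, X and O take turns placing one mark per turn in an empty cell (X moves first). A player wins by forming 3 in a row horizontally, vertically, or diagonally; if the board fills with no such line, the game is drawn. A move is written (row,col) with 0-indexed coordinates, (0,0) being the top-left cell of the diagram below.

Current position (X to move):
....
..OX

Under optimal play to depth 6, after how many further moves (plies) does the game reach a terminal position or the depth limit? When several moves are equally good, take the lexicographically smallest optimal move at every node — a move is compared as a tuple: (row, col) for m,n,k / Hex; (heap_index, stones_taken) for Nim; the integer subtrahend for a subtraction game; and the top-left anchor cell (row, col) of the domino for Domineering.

PV length from [..../..OX]: 6 plies

p1 X@[..../..OX]: (0,0)[X.../..OX]+0* (0,1)[.X../..OX]+0 (0,2)[..X./..OX]+0 (0,3)[...X/..OX]+0 (1,0)[..../X.OX]+0 (1,1)[..../.XOX]+0
p2 O@[X.../..OX]: (0,1)[XO../..OX]+0* (0,2)[X.O./..OX]+0 (0,3)[X..O/..OX]+0 (1,0)[X.../O.OX]+0 (1,1)[X.../.OOX]+0
p3 X@[XO../..OX]: (0,2)[XOX./..OX]+0* (0,3)[XO.X/..OX]+0 (1,0)[XO../X.OX]+0 (1,1)[XO../.XOX]+0
p4 O@[XOX./..OX]: (0,3)[XOXO/..OX]+0* (1,0)[XOX./O.OX]+0 (1,1)[XOX./.OOX]+0
p5 X@[XOXO/..OX]: (1,0)[XOXO/X.OX]+0* (1,1)[XOXO/.XOX]+0
p6 O@[XOXO/X.OX]: (1,1)[XOXO/XOOX]+0*
p7 X@[XOXO/XOOX] terminal +0; root [..../..OX] d6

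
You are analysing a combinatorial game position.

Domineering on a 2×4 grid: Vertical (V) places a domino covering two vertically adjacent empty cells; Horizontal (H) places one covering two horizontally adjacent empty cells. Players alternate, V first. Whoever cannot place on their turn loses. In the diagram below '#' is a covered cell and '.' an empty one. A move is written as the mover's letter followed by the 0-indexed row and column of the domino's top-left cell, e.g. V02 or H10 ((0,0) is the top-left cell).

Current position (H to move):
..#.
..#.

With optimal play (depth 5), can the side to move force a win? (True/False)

ply 1, H at ..#./..#. | H00=+1→###./..#.*; H10=+1→..#./###.
ply 2, V at ###./..#. | V03=-1→####/..##*
ply 3, H at ####/..## | H10=+1→####/####*
ply 4: ####/#### is terminal -1 (V); from ..#./..#. depth 5

H winning at [..#./..#.]: True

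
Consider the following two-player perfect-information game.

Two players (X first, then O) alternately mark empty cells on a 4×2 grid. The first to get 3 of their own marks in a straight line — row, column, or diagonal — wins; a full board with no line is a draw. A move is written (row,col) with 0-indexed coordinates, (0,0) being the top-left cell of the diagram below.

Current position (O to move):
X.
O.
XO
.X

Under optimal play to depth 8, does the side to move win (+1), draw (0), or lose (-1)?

p1 O@[X./O./XO/.X]: (0,1)[XO/O./XO/.X]+0* (1,1)[X./OO/XO/.X]+0 (3,0)[X./O./XO/OX]+0
p2 X@[XO/O./XO/.X]: (1,1)[XO/OX/XO/.X]+0* (3,0)[XO/O./XO/XX]-1
p3 O@[XO/OX/XO/.X]: (3,0)[XO/OX/XO/OX]+0*
p4 X@[XO/OX/XO/OX] terminal +0; root [X./O./XO/.X] d8

value(X./O./XO/.X, O) = 0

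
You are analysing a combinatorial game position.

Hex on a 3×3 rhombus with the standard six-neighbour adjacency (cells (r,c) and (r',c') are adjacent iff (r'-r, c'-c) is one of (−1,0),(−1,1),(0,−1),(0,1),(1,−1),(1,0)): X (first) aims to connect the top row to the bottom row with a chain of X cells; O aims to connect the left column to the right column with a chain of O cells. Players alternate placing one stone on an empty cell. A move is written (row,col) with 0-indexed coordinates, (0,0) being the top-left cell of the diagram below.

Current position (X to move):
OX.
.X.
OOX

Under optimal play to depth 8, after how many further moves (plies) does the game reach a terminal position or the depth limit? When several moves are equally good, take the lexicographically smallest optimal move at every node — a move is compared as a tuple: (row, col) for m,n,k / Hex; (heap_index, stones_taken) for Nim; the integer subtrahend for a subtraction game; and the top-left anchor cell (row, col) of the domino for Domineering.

PV length from [OX./.X./OOX]: 1 ply

p1 X@[OX./.X./OOX]: (0,2)[OXX/.X./OOX]-1 (1,0)[OX./XX./OOX]-1 (1,2)[OX./.XX/OOX]+1*
p2 O@[OX./.XX/OOX] terminal -1; root [OX./.X./OOX] d8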